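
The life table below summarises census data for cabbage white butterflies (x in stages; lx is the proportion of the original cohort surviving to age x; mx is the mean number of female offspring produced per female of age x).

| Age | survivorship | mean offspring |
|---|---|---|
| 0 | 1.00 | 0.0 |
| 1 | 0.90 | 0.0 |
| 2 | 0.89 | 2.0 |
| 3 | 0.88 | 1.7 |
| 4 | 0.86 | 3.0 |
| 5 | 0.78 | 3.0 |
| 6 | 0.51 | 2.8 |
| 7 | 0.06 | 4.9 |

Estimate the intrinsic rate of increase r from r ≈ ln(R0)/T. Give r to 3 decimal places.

R0 = Σ lx·mx = 0 + 0 + 1.78 + 1.496 + 2.58 + 2.34 + 1.428 + 0.294 = 9.918
Σ x·lx·mx = 40.694; T = 40.694/9.918 = 4.10304…
r ≈ ln(R0)/T = ln(9.918)/4.10304… = 0.55918… → 0.559

0.559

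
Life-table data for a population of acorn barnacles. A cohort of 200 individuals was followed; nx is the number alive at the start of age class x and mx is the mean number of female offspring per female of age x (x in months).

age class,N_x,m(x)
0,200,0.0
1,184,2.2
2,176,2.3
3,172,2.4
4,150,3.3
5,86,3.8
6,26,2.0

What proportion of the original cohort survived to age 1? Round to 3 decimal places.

0.920

l_1 = n_1/n_0 = 184/200 = 0.92 → 0.920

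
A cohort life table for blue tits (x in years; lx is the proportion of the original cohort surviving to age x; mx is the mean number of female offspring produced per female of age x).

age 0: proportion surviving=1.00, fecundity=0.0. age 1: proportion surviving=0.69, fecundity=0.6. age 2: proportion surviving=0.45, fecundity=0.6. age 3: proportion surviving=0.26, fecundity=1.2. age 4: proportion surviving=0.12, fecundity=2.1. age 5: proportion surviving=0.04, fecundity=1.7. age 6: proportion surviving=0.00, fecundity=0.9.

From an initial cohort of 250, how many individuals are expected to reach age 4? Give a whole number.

Expected survivors = N0 · l_4 = 250 × 0.12 = 30 → 30

30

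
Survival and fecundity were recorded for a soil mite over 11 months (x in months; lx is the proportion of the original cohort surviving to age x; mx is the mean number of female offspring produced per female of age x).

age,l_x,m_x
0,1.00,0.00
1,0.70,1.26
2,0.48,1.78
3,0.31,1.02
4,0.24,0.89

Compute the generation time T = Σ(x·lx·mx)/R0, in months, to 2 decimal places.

lx·mx: 0, 0.882, 0.8544, 0.3162, 0.2136 → R0 = 2.2662
x·lx·mx: 0, 0.882, 1.7088, 0.9486, 0.8544 → Σ = 4.3938
T = 4.3938 / 2.2662 = 1.93884… → 1.94

1.94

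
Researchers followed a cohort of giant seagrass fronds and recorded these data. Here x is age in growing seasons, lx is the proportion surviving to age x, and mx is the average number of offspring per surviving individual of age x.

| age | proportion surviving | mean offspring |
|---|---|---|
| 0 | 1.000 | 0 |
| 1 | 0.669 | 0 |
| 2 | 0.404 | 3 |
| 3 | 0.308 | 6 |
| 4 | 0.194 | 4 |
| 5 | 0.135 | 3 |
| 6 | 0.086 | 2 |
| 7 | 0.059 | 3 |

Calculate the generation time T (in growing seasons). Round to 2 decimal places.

lx·mx: 0, 0, 1.212, 1.848, 0.776, 0.405, 0.172, 0.177 → R0 = 4.59
x·lx·mx: 0, 0, 2.424, 5.544, 3.104, 2.025, 1.032, 1.239 → Σ = 15.368
T = 15.368 / 4.59 = 3.348148… → 3.35

3.35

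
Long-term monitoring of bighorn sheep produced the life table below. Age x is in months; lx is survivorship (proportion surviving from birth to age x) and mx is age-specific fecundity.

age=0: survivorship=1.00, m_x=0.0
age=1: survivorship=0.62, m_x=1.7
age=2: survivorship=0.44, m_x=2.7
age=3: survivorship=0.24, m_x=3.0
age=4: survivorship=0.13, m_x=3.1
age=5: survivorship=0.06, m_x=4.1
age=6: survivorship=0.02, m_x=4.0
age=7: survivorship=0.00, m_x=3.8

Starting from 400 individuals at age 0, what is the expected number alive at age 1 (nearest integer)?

248

Expected survivors = N0 · l_1 = 400 × 0.62 = 248 → 248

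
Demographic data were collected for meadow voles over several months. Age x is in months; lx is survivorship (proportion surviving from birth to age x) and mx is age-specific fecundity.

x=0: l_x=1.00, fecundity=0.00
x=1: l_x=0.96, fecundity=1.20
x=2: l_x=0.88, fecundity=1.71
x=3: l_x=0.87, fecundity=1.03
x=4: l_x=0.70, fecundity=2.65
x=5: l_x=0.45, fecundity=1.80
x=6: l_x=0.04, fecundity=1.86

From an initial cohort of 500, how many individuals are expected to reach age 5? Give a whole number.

Expected survivors = N0 · l_5 = 500 × 0.45 = 225 → 225

225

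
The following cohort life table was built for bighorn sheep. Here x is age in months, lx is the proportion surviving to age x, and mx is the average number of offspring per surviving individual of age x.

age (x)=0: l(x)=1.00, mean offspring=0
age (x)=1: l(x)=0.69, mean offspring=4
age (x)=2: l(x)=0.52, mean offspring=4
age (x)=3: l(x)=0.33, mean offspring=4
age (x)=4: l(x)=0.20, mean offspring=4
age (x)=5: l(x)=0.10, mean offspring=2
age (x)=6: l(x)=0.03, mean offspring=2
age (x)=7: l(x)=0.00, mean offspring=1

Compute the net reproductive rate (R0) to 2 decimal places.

7.22

lx·mx by age: 0, 2.76, 2.08, 1.32, 0.8, 0.2, 0.06, 0
R0 = Σ lx·mx = 7.22 → 7.22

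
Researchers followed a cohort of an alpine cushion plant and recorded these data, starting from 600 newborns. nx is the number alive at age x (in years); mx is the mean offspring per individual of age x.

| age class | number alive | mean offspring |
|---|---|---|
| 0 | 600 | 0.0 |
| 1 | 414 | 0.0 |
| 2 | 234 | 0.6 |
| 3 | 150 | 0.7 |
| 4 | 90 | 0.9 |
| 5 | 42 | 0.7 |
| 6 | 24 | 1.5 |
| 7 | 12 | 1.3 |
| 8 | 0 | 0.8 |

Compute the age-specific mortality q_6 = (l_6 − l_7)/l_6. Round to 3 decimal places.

lx = nx/n0 = nx/600: 1, 0.69, 0.39, 0.25, 0.15, 0.07, 0.04, 0.02, 0
q_6 = (l_6 − l_7) / l_6 = (0.04 − 0.02) / 0.04
     = 0.02 / 0.04 = 0.5 → 0.500

0.500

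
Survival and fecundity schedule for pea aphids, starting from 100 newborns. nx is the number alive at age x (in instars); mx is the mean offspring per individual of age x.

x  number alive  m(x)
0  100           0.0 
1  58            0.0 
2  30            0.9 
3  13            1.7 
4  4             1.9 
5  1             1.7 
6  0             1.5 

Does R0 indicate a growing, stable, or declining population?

lx = nx/n0 = nx/100: 1, 0.58, 0.3, 0.13, 0.04, 0.01, 0
R0 = Σ lx·mx = 0 + 0 + 0.27 + 0.221 + 0.076 + 0.017 + 0 = 0.584
R0 < 1, so the population is declining.

declining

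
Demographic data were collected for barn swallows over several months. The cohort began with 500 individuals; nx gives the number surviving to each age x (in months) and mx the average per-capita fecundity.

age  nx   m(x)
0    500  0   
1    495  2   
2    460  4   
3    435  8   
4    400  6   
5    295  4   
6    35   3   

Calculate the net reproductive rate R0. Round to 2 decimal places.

lx = nx/n0 = nx/500: 1, 0.99, 0.92, 0.87, 0.8, 0.59, 0.07
lx·mx by age: 0, 1.98, 3.68, 6.96, 4.8, 2.36, 0.21
R0 = Σ lx·mx = 19.99 → 19.99

19.99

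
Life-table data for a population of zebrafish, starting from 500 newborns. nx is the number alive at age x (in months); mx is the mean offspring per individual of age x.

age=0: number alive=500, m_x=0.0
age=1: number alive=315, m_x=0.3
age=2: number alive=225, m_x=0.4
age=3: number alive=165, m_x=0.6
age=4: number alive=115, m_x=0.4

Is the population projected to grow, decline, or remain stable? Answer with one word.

lx = nx/n0 = nx/500: 1, 0.63, 0.45, 0.33, 0.23
R0 = Σ lx·mx = 0 + 0.189 + 0.18 + 0.198 + 0.092 = 0.659
R0 < 1, so the population is declining.

declining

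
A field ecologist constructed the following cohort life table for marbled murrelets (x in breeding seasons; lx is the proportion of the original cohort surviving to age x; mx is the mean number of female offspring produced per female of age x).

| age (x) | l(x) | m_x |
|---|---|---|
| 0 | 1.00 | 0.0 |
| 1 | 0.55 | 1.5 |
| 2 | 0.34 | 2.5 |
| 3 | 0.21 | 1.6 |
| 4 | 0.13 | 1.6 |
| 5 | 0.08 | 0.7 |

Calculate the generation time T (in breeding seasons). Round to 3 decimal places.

lx·mx: 0, 0.825, 0.85, 0.336, 0.208, 0.056 → R0 = 2.275
x·lx·mx: 0, 0.825, 1.7, 1.008, 0.832, 0.28 → Σ = 4.645
T = 4.645 / 2.275 = 2.041758… → 2.042

2.042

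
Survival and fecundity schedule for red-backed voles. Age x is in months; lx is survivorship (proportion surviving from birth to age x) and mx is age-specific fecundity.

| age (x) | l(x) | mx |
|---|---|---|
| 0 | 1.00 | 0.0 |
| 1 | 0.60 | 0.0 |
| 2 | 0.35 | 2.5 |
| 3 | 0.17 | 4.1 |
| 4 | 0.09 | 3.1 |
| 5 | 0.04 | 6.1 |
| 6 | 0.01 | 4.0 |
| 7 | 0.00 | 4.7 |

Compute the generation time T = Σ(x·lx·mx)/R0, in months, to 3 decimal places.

3.006

lx·mx: 0, 0, 0.875, 0.697, 0.279, 0.244, 0.04, 0 → R0 = 2.135
x·lx·mx: 0, 0, 1.75, 2.091, 1.116, 1.22, 0.24, 0 → Σ = 6.417
T = 6.417 / 2.135 = 3.005621… → 3.006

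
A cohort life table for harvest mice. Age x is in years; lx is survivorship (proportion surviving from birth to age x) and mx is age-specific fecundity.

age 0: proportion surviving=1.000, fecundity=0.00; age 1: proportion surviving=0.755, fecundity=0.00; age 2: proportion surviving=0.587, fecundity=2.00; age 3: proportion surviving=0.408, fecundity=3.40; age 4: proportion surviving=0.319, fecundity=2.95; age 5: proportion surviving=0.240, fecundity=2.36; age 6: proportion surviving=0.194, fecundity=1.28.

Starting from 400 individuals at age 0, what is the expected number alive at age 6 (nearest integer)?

78

Expected survivors = N0 · l_6 = 400 × 0.194 = 77.6 → 78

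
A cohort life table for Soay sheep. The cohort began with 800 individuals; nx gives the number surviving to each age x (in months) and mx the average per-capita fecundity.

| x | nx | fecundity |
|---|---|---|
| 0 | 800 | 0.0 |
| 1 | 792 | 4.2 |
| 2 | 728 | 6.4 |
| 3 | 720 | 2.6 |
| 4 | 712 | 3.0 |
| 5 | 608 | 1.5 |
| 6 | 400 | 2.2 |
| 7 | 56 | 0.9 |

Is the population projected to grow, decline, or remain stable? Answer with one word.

growing

lx = nx/n0 = nx/800: 1, 0.99, 0.91, 0.9, 0.89, 0.76, 0.5, 0.07
R0 = Σ lx·mx = 0 + 4.158 + 5.824 + 2.34 + 2.67 + 1.14 + 1.1 + 0.063 = 17.295
R0 > 1, so the population is growing.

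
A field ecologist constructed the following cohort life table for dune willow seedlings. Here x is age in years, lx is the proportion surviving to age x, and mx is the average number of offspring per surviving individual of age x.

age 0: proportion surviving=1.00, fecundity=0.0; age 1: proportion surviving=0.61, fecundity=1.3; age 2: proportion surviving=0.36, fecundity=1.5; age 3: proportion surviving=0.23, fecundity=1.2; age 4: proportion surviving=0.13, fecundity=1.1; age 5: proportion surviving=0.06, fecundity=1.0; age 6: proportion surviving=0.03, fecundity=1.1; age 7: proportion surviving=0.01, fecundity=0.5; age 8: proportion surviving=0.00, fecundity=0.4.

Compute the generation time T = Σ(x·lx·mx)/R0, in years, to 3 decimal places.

2.057

lx·mx: 0, 0.793, 0.54, 0.276, 0.143, 0.06, 0.033, 0.005, 0 → R0 = 1.85
x·lx·mx: 0, 0.793, 1.08, 0.828, 0.572, 0.3, 0.198, 0.035, 0 → Σ = 3.806
T = 3.806 / 1.85 = 2.057297… → 2.057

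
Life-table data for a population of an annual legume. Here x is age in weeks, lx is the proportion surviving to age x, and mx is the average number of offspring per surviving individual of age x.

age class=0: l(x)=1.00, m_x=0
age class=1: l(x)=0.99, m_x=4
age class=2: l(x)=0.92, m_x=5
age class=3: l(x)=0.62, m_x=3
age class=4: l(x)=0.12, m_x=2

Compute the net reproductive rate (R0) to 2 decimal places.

10.66

lx·mx by age: 0, 3.96, 4.6, 1.86, 0.24
R0 = Σ lx·mx = 10.66 → 10.66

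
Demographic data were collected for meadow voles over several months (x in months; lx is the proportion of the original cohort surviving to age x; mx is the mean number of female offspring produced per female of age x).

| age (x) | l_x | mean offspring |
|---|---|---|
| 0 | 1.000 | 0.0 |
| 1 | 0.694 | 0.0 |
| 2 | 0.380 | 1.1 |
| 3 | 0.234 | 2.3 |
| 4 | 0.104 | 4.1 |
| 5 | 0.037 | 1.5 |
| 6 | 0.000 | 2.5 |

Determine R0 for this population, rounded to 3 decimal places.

lx·mx by age: 0, 0, 0.418, 0.5382, 0.4264, 0.0555, 0
R0 = Σ lx·mx = 1.4381 → 1.438

1.438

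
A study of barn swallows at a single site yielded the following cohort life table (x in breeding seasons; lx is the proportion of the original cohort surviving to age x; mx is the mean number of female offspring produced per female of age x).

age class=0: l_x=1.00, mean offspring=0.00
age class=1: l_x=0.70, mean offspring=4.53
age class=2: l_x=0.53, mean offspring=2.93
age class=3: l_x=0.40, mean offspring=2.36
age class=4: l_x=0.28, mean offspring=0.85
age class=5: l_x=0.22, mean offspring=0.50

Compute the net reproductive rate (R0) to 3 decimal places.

6.016

lx·mx by age: 0, 3.171, 1.5529, 0.944, 0.238, 0.11
R0 = Σ lx·mx = 6.0159 → 6.016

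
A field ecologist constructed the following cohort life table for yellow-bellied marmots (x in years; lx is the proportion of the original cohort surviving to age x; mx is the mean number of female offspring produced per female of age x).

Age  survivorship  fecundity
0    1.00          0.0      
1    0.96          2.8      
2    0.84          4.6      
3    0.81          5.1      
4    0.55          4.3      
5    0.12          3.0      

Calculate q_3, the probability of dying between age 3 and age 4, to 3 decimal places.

0.321

q_3 = (l_3 − l_4) / l_3 = (0.81 − 0.55) / 0.81
     = 0.26 / 0.81 = 0.320988… → 0.321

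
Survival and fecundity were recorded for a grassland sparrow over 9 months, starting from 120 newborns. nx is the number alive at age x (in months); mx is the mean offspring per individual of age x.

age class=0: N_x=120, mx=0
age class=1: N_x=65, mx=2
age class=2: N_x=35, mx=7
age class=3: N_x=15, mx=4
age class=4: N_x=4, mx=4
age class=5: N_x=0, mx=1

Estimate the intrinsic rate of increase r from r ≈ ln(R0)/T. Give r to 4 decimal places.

lx = nx/n0 = nx/120: 1, 0.54167…, 0.29167…, 0.125, 0.03333…, 0
R0 = Σ lx·mx = 0 + 1.08333… + 2.04167… + 0.5 + 0.13333… + 0 = 3.758333…
Σ x·lx·mx = 7.2…; T = 7.2…/3.758333… = 1.91574…
r ≈ ln(R0)/T = ln(3.758333…)/1.91574… = 0.691103… → 0.6911

0.6911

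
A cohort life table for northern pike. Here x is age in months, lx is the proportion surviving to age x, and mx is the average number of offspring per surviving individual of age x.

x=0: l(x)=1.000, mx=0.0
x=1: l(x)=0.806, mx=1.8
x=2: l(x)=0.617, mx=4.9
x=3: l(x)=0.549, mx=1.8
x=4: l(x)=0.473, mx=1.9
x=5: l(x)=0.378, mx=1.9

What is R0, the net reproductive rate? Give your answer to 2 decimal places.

7.08

lx·mx by age: 0, 1.4508, 3.0233, 0.9882, 0.8987, 0.7182
R0 = Σ lx·mx = 7.0792 → 7.08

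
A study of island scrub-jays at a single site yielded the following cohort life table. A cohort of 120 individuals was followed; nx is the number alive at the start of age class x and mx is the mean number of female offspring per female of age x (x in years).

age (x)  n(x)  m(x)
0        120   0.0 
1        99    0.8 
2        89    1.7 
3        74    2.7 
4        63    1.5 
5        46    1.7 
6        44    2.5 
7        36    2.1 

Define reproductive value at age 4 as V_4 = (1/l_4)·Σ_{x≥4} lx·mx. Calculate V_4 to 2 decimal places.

lx = nx/n0 = nx/120: 1, 0.825, 0.74167…, 0.61667…, 0.525, 0.38333…, 0.36667…, 0.3
lx·mx for x ≥ 4: 0.7875, 0.651667…, 0.916667…, 0.63 → sum = 2.985833…
V_4 = 2.985833… / l_4 = 2.985833… / 0.525 = 5.687302… → 5.69

5.69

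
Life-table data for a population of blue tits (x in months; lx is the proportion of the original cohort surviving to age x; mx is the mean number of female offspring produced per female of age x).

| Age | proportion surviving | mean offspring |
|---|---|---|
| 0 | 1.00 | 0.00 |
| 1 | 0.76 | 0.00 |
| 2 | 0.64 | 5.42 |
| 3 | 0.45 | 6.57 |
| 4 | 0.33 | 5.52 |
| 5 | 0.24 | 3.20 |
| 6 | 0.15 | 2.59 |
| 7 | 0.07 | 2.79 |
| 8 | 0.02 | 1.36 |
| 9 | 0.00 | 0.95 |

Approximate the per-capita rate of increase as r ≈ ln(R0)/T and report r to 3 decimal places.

0.707

R0 = Σ lx·mx = 0 + 0 + 3.4688 + 2.9565 + 1.8216 + 0.768 + 0.3885 + 0.1953 + 0.0272 + 0 = 9.6259
Σ x·lx·mx = 30.8492; T = 30.8492/9.6259 = 3.20481…
r ≈ ln(R0)/T = ln(9.6259)/3.20481… = 0.70658… → 0.707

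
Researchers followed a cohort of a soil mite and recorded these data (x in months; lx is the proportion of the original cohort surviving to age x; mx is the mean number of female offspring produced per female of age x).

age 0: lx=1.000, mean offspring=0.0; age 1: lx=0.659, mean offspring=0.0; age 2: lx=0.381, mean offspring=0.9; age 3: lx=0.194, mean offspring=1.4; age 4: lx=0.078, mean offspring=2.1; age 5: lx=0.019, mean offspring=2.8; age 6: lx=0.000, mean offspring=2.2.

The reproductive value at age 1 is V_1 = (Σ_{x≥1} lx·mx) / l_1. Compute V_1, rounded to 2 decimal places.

lx·mx for x ≥ 1: 0, 0.3429, 0.2716, 0.1638, 0.0532, 0 → sum = 0.8315
V_1 = 0.8315 / l_1 = 0.8315 / 0.659 = 1.26176… → 1.26

1.26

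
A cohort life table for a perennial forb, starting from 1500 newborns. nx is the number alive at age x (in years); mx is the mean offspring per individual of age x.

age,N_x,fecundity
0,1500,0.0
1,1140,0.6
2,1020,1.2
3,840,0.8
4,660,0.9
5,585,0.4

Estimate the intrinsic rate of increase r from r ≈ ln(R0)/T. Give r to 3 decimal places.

0.322

lx = nx/n0 = nx/1500: 1, 0.76, 0.68, 0.56, 0.44, 0.39
R0 = Σ lx·mx = 0 + 0.456 + 0.816 + 0.448 + 0.396 + 0.156 = 2.272
Σ x·lx·mx = 5.796; T = 5.796/2.272 = 2.55106…
r ≈ ln(R0)/T = ln(2.272)/2.55106… = 0.32169… → 0.322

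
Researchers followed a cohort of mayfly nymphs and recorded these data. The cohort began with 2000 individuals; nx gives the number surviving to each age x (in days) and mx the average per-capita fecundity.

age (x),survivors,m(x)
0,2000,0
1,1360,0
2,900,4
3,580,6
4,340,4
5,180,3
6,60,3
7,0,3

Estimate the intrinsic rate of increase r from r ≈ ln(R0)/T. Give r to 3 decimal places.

lx = nx/n0 = nx/2000: 1, 0.68, 0.45, 0.29, 0.17, 0.09, 0.03, 0
R0 = Σ lx·mx = 0 + 0 + 1.8 + 1.74 + 0.68 + 0.27 + 0.09 + 0 = 4.58
Σ x·lx·mx = 13.43; T = 13.43/4.58 = 2.93231…
r ≈ ln(R0)/T = ln(4.58)/2.93231… = 0.51894… → 0.519

0.519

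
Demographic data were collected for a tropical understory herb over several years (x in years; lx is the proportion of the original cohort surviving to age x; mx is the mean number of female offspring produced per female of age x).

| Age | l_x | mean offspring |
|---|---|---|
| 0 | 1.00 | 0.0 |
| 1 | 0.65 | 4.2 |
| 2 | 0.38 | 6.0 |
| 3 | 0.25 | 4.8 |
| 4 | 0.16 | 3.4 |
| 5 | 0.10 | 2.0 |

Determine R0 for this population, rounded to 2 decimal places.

6.95

lx·mx by age: 0, 2.73, 2.28, 1.2, 0.544, 0.2
R0 = Σ lx·mx = 6.954 → 6.95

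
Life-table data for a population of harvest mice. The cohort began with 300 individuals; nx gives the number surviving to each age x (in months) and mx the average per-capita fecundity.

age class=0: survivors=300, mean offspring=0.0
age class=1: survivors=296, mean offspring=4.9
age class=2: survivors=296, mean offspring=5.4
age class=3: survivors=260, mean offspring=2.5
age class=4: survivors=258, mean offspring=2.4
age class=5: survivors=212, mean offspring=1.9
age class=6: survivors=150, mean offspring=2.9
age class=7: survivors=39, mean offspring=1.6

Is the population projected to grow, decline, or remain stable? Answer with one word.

growing

lx = nx/n0 = nx/300: 1, 0.98667…, 0.98667…, 0.86667…, 0.86, 0.70667…, 0.5, 0.13
R0 = Σ lx·mx = 0 + 4.834667… + 5.328… + 2.166667… + 2.064 + 1.342667… + 1.45 + 0.208 = 17.394…
R0 > 1, so the population is growing.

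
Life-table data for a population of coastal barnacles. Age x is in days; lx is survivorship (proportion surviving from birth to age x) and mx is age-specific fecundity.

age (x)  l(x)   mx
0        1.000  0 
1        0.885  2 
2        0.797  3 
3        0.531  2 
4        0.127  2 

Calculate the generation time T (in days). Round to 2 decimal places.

lx·mx: 0, 1.77, 2.391, 1.062, 0.254 → R0 = 5.477
x·lx·mx: 0, 1.77, 4.782, 3.186, 1.016 → Σ = 10.754
T = 10.754 / 5.477 = 1.963484… → 1.96

1.96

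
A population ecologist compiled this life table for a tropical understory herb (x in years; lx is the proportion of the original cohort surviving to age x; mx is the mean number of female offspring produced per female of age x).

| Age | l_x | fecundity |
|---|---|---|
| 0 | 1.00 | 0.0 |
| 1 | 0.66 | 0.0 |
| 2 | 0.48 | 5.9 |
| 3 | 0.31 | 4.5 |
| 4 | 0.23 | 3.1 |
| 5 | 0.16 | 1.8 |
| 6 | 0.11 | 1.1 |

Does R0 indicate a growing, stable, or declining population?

growing

R0 = Σ lx·mx = 0 + 0 + 2.832 + 1.395 + 0.713 + 0.288 + 0.121 = 5.349
R0 > 1, so the population is growing.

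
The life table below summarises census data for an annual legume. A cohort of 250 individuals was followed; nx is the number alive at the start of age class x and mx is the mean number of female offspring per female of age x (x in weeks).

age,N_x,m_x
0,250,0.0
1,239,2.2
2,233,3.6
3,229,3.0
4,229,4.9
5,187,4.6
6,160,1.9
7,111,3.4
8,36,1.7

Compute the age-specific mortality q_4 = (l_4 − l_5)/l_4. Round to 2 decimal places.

0.18

lx = nx/n0 = nx/250: 1, 0.956, 0.932, 0.916, 0.916, 0.748, 0.64, 0.444, 0.144
q_4 = (l_4 − l_5) / l_4 = (0.916 − 0.748) / 0.916
     = 0.168 / 0.916 = 0.183406… → 0.18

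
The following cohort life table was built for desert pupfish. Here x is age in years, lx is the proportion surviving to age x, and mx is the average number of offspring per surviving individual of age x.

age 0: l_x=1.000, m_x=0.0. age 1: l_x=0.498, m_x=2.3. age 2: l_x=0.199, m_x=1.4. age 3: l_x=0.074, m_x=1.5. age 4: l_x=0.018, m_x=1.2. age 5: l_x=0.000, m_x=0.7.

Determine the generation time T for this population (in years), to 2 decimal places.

1.36

lx·mx: 0, 1.1454, 0.2786, 0.111, 0.0216, 0 → R0 = 1.5566
x·lx·mx: 0, 1.1454, 0.5572, 0.333, 0.0864, 0 → Σ = 2.122
T = 2.122 / 1.5566 = 1.363228… → 1.36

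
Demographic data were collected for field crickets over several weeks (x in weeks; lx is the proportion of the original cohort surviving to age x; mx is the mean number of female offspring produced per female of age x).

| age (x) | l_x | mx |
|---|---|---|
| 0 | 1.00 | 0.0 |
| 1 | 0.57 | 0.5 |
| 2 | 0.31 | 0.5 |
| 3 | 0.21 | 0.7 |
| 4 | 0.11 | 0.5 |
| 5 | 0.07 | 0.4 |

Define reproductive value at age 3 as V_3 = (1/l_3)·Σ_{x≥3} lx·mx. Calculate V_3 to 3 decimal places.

lx·mx for x ≥ 3: 0.147, 0.055, 0.028 → sum = 0.23
V_3 = 0.23 / l_3 = 0.23 / 0.21 = 1.095238… → 1.095

1.095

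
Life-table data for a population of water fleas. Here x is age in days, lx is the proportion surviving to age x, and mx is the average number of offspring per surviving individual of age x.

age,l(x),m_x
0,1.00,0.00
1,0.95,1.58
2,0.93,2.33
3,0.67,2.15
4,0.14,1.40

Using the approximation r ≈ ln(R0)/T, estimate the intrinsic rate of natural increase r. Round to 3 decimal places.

0.809

R0 = Σ lx·mx = 0 + 1.501 + 2.1669 + 1.4405 + 0.196 = 5.3044
Σ x·lx·mx = 10.9403; T = 10.9403/5.3044 = 2.0625…
r ≈ ln(R0)/T = ln(5.3044)/2.0625… = 0.80899… → 0.809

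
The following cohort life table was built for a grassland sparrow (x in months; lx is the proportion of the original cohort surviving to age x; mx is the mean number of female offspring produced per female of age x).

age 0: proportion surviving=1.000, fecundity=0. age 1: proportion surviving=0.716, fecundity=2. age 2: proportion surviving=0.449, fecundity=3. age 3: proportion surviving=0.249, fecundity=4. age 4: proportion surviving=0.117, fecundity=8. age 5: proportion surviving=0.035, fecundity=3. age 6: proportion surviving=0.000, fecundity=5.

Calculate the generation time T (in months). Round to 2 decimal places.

2.36

lx·mx: 0, 1.432, 1.347, 0.996, 0.936, 0.105, 0 → R0 = 4.816
x·lx·mx: 0, 1.432, 2.694, 2.988, 3.744, 0.525, 0 → Σ = 11.383
T = 11.383 / 4.816 = 2.36358… → 2.36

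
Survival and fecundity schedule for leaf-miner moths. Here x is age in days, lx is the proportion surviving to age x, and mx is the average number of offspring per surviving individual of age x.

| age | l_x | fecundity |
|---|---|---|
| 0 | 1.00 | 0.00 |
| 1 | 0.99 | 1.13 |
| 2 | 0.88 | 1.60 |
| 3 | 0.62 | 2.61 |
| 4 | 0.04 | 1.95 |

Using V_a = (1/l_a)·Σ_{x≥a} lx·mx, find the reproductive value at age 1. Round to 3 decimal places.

4.266

lx·mx for x ≥ 1: 1.1187, 1.408, 1.6182, 0.078 → sum = 4.2229
V_1 = 4.2229 / l_1 = 4.2229 / 0.99 = 4.265556… → 4.266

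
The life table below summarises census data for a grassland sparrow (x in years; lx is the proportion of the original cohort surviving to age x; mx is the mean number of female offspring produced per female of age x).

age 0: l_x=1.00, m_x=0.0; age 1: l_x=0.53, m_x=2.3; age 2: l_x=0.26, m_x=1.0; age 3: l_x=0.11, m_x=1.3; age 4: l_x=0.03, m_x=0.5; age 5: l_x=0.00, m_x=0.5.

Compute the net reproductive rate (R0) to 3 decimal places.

1.637

lx·mx by age: 0, 1.219, 0.26, 0.143, 0.015, 0
R0 = Σ lx·mx = 1.637 → 1.637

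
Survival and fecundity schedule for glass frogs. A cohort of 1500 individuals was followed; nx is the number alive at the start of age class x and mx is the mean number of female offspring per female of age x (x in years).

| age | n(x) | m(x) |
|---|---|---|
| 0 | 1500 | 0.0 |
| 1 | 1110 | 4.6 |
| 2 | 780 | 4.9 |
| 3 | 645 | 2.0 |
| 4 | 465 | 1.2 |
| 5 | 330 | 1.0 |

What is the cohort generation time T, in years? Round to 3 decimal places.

1.846

lx = nx/n0 = nx/1500: 1, 0.74, 0.52, 0.43, 0.31, 0.22
lx·mx: 0, 3.404, 2.548, 0.86, 0.372, 0.22 → R0 = 7.404
x·lx·mx: 0, 3.404, 5.096, 2.58, 1.488, 1.1 → Σ = 13.668
T = 13.668 / 7.404 = 1.846029… → 1.846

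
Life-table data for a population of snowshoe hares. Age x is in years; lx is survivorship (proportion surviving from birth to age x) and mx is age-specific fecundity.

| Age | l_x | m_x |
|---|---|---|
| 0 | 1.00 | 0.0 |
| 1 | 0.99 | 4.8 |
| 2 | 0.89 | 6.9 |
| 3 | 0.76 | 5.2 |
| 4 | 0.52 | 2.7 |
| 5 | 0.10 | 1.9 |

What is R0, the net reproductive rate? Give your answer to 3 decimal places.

lx·mx by age: 0, 4.752, 6.141, 3.952, 1.404, 0.19
R0 = Σ lx·mx = 16.439 → 16.439

16.439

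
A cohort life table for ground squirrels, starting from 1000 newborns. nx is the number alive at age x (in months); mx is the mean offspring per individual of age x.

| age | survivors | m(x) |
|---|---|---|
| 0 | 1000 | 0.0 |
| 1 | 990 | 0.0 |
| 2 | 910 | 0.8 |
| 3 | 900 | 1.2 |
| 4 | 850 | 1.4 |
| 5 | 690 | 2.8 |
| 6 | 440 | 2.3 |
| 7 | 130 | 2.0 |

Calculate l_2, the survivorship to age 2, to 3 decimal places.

l_2 = n_2/n_0 = 910/1000 = 0.91 → 0.910

0.910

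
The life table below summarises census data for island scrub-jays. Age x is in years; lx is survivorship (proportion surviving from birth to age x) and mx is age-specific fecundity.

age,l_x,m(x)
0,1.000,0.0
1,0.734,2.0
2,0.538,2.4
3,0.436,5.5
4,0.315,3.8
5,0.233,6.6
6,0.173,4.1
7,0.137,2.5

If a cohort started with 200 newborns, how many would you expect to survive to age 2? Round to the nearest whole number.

Expected survivors = N0 · l_2 = 200 × 0.538 = 107.6 → 108

108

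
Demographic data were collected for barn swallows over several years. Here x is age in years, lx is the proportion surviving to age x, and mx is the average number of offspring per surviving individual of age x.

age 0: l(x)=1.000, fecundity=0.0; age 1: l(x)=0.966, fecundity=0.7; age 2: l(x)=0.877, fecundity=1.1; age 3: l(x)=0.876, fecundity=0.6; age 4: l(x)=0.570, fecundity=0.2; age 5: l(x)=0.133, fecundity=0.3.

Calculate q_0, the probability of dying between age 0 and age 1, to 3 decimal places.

q_0 = (l_0 − l_1) / l_0 = (1 − 0.966) / 1
     = 0.034 / 1 = 0.034 → 0.034

0.034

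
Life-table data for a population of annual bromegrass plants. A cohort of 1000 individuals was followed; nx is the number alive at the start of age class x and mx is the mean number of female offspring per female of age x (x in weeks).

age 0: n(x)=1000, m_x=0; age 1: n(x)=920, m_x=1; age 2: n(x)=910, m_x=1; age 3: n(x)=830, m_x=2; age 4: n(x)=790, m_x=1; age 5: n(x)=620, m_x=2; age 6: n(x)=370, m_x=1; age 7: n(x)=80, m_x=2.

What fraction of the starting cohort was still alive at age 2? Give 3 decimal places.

0.910

l_2 = n_2/n_0 = 910/1000 = 0.91 → 0.910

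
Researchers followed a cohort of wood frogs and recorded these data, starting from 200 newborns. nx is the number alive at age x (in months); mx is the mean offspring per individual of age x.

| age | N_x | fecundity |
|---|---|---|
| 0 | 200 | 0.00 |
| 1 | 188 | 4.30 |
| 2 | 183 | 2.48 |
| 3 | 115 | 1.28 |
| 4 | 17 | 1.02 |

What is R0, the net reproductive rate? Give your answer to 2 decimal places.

lx = nx/n0 = nx/200: 1, 0.94, 0.915, 0.575, 0.085
lx·mx by age: 0, 4.042, 2.2692, 0.736, 0.0867
R0 = Σ lx·mx = 7.1339 → 7.13

7.13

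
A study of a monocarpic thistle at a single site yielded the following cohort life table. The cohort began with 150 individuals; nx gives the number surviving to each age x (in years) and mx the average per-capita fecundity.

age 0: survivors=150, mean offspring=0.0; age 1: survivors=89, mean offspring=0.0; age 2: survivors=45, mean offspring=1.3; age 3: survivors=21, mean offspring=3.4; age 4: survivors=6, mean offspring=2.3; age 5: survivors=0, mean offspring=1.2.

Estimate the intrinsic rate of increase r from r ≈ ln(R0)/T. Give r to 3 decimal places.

lx = nx/n0 = nx/150: 1, 0.59333…, 0.3, 0.14, 0.04, 0
R0 = Σ lx·mx = 0 + 0 + 0.39 + 0.476 + 0.092 + 0 = 0.958…
Σ x·lx·mx = 2.576…; T = 2.576…/0.958… = 2.68894…
r ≈ ln(R0)/T = ln(0.958…)/2.68894… = -0.01596… → -0.016

-0.016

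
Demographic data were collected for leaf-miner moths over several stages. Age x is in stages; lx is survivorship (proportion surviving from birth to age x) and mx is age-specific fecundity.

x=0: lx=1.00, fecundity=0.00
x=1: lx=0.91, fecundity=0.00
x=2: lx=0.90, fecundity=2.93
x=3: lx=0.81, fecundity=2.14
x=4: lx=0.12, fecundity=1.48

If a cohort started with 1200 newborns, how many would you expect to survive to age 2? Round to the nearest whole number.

Expected survivors = N0 · l_2 = 1200 × 0.90 = 1080 → 1080

1080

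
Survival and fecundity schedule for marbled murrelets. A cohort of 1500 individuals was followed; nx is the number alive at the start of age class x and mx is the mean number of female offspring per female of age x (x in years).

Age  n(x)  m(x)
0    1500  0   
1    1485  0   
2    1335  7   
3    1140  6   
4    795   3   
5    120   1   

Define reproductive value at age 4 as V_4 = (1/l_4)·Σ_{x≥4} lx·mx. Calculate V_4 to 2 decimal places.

lx = nx/n0 = nx/1500: 1, 0.99, 0.89, 0.76, 0.53, 0.08
lx·mx for x ≥ 4: 1.59, 0.08 → sum = 1.67
V_4 = 1.67 / l_4 = 1.67 / 0.53 = 3.150943… → 3.15

3.15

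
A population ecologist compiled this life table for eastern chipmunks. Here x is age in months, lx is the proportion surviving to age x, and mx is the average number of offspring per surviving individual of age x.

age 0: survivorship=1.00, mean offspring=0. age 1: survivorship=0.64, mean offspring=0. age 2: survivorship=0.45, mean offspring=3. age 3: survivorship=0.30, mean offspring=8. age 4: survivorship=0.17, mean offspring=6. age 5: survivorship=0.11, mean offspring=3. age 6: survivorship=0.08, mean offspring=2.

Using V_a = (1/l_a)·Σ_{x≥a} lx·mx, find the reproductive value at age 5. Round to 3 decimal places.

lx·mx for x ≥ 5: 0.33, 0.16 → sum = 0.49
V_5 = 0.49 / l_5 = 0.49 / 0.11 = 4.454545… → 4.455

4.455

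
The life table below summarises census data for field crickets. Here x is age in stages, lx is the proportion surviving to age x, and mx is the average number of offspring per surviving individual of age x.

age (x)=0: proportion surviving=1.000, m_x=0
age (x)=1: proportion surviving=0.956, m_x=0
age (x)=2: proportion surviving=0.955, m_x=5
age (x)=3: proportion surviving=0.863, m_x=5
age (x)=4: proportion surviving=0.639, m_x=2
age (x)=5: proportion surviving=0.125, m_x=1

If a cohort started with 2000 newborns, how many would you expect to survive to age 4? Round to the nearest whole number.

1278

Expected survivors = N0 · l_4 = 2000 × 0.639 = 1278 → 1278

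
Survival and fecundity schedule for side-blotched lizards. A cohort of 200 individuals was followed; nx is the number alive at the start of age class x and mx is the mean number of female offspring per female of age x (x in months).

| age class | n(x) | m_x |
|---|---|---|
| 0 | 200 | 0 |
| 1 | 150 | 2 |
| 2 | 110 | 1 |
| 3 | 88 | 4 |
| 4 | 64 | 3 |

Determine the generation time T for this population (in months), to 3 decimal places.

lx = nx/n0 = nx/200: 1, 0.75, 0.55, 0.44, 0.32
lx·mx: 0, 1.5, 0.55, 1.76, 0.96 → R0 = 4.77
x·lx·mx: 0, 1.5, 1.1, 5.28, 3.84 → Σ = 11.72
T = 11.72 / 4.77 = 2.457023… → 2.457

2.457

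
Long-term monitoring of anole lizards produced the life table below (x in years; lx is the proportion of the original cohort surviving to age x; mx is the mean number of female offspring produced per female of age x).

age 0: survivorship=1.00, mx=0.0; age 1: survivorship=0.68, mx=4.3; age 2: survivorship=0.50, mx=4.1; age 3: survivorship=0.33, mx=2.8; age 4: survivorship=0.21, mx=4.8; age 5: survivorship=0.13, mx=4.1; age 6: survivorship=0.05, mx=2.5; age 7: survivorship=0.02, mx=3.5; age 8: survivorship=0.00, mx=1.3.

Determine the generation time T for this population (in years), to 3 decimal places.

2.323

lx·mx: 0, 2.924, 2.05, 0.924, 1.008, 0.533, 0.125, 0.07, 0 → R0 = 7.634
x·lx·mx: 0, 2.924, 4.1, 2.772, 4.032, 2.665, 0.75, 0.49, 0 → Σ = 17.733
T = 17.733 / 7.634 = 2.322898… → 2.323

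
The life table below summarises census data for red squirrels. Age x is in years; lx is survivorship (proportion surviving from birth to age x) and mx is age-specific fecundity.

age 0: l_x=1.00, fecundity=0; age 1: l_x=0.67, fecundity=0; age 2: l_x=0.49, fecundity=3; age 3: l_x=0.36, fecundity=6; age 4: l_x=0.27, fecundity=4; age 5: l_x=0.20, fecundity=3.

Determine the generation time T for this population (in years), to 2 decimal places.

lx·mx: 0, 0, 1.47, 2.16, 1.08, 0.6 → R0 = 5.31
x·lx·mx: 0, 0, 2.94, 6.48, 4.32, 3 → Σ = 16.74
T = 16.74 / 5.31 = 3.152542… → 3.15

3.15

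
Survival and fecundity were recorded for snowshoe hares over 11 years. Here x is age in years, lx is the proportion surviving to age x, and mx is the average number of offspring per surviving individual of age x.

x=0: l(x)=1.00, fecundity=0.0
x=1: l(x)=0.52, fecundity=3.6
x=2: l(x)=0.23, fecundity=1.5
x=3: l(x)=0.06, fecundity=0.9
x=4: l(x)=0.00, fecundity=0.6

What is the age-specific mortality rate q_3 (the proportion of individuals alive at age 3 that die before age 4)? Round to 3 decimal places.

q_3 = (l_3 − l_4) / l_3 = (0.06 − 0) / 0.06
     = 0.06 / 0.06 = 1 → 1.000

1.000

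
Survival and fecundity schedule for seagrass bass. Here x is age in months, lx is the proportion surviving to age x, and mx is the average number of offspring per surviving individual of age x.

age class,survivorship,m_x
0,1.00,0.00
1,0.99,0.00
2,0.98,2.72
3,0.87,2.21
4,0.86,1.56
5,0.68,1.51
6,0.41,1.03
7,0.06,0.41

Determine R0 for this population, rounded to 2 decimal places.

lx·mx by age: 0, 0, 2.6656, 1.9227, 1.3416, 1.0268, 0.4223, 0.0246
R0 = Σ lx·mx = 7.4036 → 7.40

7.40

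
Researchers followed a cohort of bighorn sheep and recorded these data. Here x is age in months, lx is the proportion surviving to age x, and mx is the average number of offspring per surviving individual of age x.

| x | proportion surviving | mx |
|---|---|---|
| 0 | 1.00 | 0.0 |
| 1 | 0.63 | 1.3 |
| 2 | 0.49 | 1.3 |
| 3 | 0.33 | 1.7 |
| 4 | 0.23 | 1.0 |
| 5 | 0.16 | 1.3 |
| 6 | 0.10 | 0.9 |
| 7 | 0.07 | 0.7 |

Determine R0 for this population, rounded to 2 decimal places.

2.59

lx·mx by age: 0, 0.819, 0.637, 0.561, 0.23, 0.208, 0.09, 0.049
R0 = Σ lx·mx = 2.594 → 2.59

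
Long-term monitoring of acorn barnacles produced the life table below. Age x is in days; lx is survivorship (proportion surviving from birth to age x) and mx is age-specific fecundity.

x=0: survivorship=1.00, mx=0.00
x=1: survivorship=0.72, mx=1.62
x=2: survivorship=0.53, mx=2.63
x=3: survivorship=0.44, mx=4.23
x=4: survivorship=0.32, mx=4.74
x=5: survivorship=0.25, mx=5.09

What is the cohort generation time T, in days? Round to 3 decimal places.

3.046

lx·mx: 0, 1.1664, 1.3939, 1.8612, 1.5168, 1.2725 → R0 = 7.2108
x·lx·mx: 0, 1.1664, 2.7878, 5.5836, 6.0672, 6.3625 → Σ = 21.9675
T = 21.9675 / 7.2108 = 3.046472… → 3.046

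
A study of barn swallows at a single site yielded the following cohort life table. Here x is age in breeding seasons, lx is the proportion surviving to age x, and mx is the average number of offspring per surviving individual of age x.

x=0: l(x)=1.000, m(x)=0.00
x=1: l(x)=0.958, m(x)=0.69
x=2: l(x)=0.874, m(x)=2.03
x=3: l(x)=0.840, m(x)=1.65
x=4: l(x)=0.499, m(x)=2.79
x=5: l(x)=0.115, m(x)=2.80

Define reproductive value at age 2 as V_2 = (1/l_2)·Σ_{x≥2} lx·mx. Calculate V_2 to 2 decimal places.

5.58

lx·mx for x ≥ 2: 1.77422, 1.386, 1.39221, 0.322 → sum = 4.87443
V_2 = 4.87443 / l_2 = 4.87443 / 0.874 = 5.577151… → 5.58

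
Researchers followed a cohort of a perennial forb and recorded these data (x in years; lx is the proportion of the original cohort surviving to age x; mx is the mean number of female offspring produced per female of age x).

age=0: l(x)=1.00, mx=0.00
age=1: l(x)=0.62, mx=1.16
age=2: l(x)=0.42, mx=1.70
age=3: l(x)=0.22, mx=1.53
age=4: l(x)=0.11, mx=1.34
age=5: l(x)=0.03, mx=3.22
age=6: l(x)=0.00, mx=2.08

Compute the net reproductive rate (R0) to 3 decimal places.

2.014

lx·mx by age: 0, 0.7192, 0.714, 0.3366, 0.1474, 0.0966, 0
R0 = Σ lx·mx = 2.0138 → 2.014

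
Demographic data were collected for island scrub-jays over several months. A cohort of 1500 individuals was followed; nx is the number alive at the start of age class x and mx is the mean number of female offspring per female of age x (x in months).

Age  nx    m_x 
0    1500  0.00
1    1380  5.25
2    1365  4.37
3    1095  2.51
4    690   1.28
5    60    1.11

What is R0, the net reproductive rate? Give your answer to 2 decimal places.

lx = nx/n0 = nx/1500: 1, 0.92, 0.91, 0.73, 0.46, 0.04
lx·mx by age: 0, 4.83, 3.9767, 1.8323, 0.5888, 0.0444
R0 = Σ lx·mx = 11.2722 → 11.27

11.27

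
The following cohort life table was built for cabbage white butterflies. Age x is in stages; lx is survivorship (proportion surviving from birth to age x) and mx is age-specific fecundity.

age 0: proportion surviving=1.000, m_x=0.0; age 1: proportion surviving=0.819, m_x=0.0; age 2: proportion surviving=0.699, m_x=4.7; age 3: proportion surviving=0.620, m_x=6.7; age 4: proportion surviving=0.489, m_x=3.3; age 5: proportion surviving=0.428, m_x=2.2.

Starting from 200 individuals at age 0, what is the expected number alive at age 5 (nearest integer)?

86

Expected survivors = N0 · l_5 = 200 × 0.428 = 85.6 → 86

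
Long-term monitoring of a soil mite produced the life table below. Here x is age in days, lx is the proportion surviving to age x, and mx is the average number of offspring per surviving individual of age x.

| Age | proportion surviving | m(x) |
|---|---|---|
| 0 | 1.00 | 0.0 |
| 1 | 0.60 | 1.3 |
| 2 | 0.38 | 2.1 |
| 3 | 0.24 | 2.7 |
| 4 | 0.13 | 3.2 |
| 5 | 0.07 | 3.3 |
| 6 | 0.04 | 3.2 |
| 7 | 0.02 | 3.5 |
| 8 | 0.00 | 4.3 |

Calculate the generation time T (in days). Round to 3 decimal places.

2.734

lx·mx: 0, 0.78, 0.798, 0.648, 0.416, 0.231, 0.128, 0.07, 0 → R0 = 3.071
x·lx·mx: 0, 0.78, 1.596, 1.944, 1.664, 1.155, 0.768, 0.49, 0 → Σ = 8.397
T = 8.397 / 3.071 = 2.734289… → 2.734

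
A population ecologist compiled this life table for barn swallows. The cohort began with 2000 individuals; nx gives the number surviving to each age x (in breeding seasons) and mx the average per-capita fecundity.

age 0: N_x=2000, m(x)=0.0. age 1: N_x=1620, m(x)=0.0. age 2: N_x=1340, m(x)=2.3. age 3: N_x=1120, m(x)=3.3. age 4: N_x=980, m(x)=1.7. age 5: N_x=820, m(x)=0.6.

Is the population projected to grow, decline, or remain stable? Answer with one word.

growing

lx = nx/n0 = nx/2000: 1, 0.81, 0.67, 0.56, 0.49, 0.41
R0 = Σ lx·mx = 0 + 0 + 1.541 + 1.848 + 0.833 + 0.246 = 4.468
R0 > 1, so the population is growing.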